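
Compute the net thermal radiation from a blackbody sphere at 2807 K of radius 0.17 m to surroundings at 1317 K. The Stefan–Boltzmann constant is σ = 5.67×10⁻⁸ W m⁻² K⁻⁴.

Q ≈ 1.22×10^6 W

A = 4πr² = 4π × (0.17)² = 0.363 m².
Q = σA(T⁴ − T_s⁴). T⁴ − T_s⁴ = (2807)⁴ − (1317)⁴ = 6.21×10^13 − 3.01×10^12 = 5.91×10^13 K⁴.
Q = 5.67×10⁻⁸ × 0.363 × 5.91×10^13 = 1.22×10^6 W.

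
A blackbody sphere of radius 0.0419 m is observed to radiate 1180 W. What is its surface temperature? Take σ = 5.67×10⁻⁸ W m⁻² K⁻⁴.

A = 4πr² = 4π × (0.0419)² = 0.0221 m².
From P = σAT⁴, T = (P / σA)^(1/4) = (1180 / (5.67×10⁻⁸ × 0.0221))^(1/4).
T = (9.43×10^11)^(1/4) = 986 K.

T ≈ 986 K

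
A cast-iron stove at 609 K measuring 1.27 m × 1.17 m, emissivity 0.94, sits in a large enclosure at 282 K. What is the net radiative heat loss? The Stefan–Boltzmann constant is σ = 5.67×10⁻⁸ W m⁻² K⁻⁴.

A = 1.27 × 1.17 = 1.49 m².
Q = εσA(T⁴ − T_s⁴). T⁴ − T_s⁴ = (609)⁴ − (282)⁴ = 1.38×10^11 − 6.32×10^9 = 1.31×10^11 K⁴.
Q = 0.94 × 5.67×10⁻⁸ × 1.49 × 1.31×10^11 = 10400 W.

Q ≈ 10400 W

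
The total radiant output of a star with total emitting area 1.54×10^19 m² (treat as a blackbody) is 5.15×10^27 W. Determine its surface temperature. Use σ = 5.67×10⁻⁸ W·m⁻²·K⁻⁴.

From P = σAT⁴, T = (P / σA)^(1/4) = (5.15×10^27 / (5.67×10⁻⁸ × 1.54×10^19))^(1/4).
T = (5.90×10^15)^(1/4) = 8760 K.

T ≈ 8760 K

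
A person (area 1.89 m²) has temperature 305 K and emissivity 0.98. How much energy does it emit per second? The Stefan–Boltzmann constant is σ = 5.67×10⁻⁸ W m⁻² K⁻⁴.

P = εσAT⁴ = 0.98 × 5.67×10⁻⁸ × 1.89 × (305)⁴ = 0.98 × 5.67×10⁻⁸ × 1.89 × 8.65×10^9.
P = 909 W.

P ≈ 909 W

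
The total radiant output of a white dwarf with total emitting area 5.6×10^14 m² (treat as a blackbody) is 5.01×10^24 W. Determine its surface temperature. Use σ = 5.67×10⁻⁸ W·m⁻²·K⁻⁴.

From P = σAT⁴, T = (P / σA)^(1/4) = (5.01×10^24 / (5.67×10⁻⁸ × 5.60×10^14))^(1/4).
T = (1.58×10^17)^(1/4) = 19900 K.

T ≈ 19900 K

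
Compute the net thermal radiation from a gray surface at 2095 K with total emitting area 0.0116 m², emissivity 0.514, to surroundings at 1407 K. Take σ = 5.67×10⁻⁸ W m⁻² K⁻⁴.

Q ≈ 5190 W

Q = εσA(T⁴ − T_s⁴). T⁴ − T_s⁴ = (2095)⁴ − (1407)⁴ = 1.93×10^13 − 3.92×10^12 = 1.53×10^13 K⁴.
Q = 0.514 × 5.67×10⁻⁸ × 0.0116 × 1.53×10^13 = 5190 W.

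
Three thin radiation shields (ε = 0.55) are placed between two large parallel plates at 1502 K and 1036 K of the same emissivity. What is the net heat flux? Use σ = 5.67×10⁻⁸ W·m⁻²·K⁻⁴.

Each of the 4 gaps contributes resistance (2/ε − 1) = 2/0.55 − 1 = 2.636; total = 10.55.
q = σ(T₁⁴ − T₂⁴) / 10.55 = 5.67×10⁻⁸ × 3.94×10^12 / 10.55 = 21200 W/m².

q ≈ 21200 W/m²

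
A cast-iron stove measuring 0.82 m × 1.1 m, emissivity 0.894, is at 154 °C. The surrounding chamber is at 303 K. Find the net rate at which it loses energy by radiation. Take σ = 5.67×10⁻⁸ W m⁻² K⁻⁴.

A = 0.82 × 1.1 = 0.902 m².
Convert: 154 °C = 427 K.
Q = εσA(T⁴ − T_s⁴). T⁴ − T_s⁴ = (427)⁴ − (303)⁴ = 3.32×10^10 − 8.43×10^9 = 2.48×10^10 K⁴.
Q = 0.894 × 5.67×10⁻⁸ × 0.902 × 2.48×10^10 = 1130 W.

Q ≈ 1130 W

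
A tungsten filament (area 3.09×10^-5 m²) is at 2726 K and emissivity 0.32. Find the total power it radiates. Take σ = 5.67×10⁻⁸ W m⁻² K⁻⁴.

P = εσAT⁴ = 0.32 × 5.67×10⁻⁸ × 3.09×10^-5 × (2726)⁴ = 0.32 × 5.67×10⁻⁸ × 3.09×10^-5 × 5.52×10^13.
P = 31.0 W.

P ≈ 31.0 W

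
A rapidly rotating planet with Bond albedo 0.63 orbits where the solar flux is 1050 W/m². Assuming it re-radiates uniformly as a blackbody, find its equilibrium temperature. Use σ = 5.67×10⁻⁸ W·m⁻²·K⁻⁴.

T ≈ 203 K

Power absorbed = (1−a)S·πR²; power emitted = 4πR²σT⁴. Equating and cancelling πR²:
T = ((1−a)S / 4σ)^(1/4) = (388 / (4 × 5.67×10⁻⁸))^(1/4) = (1.71×10^9)^(1/4).
T = 203 K.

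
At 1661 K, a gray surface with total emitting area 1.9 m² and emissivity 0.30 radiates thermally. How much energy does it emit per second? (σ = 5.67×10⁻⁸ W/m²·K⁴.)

Stefan–Boltzmann: P = εσAT⁴ = 0.30 × 5.67×10⁻⁸ × 1.90 × (1661)⁴ = 0.30 × 5.67×10⁻⁸ × 1.90 × 7.61×10^12.
P = 2.46×10^5 W.

P ≈ 2.46×10^5 W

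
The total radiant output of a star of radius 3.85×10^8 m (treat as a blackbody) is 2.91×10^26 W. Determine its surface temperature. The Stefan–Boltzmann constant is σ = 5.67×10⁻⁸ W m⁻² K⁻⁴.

A = 4πr² = 4π × (3.85×10^8)² = 1.86×10^18 m².
From P = σAT⁴, T = (P / σA)^(1/4) = (2.91×10^26 / (5.67×10⁻⁸ × 1.86×10^18))^(1/4).
T = (2.76×10^15)^(1/4) = 7250 K.

T ≈ 7250 K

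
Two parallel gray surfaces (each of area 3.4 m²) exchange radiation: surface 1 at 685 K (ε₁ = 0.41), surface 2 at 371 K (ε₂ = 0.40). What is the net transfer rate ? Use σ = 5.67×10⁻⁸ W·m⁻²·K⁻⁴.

Q ≈ 9850 W

For two large parallel gray plates, q = σ(T₁⁴ − T₂⁴) / (1/ε₁ + 1/ε₂ − 1).
1/ε₁ + 1/ε₂ − 1 = 1/0.41 + 1/0.40 − 1 = 3.939.
T₁⁴ − T₂⁴ = 2.20×10^11 − 1.89×10^10 = 2.01×10^11 K⁴.
q = 5.67×10⁻⁸ × 2.01×10^11 / 3.939 = 2900 W/m².
Q = q·A = 2900 × 3.4 = 9850 W.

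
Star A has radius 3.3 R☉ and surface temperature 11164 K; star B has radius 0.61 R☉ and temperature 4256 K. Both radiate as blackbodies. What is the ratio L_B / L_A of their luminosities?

L = 4πR²σT⁴ ∝ R²T⁴, so L_B/L_A = (0.61/3.3)² × (4256/11164)⁴ = 0.0342 × 0.0211 = 7.22×10^-4.

L_B/L_A ≈ 7.22×10^-4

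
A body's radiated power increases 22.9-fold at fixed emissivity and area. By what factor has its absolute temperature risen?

factor ≈ 2.19

P ∝ T⁴ ⇒ T ∝ P^(1/4), so T scales by (22.9)^(1/4) = 2.19.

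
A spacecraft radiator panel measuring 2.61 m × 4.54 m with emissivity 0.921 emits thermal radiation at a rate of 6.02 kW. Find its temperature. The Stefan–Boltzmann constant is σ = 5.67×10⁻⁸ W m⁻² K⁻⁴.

A = 2.61 × 4.54 = 11.8 m².
From P = εσAT⁴, T = (P / εσA)^(1/4) = (6020 / (0.921 × 5.67×10⁻⁸ × 11.8))^(1/4).
T = (9.73×10^9)^(1/4) = 314 K.

T ≈ 314 K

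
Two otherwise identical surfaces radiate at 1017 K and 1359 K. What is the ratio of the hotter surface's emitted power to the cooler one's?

ratio ≈ 3.19

P ∝ T⁴, so the ratio is (1359/1017)⁴ = (1.336)⁴ = 3.19.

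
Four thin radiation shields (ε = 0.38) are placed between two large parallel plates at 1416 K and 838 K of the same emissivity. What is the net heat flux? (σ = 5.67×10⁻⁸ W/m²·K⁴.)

q ≈ 9380 W/m²

Each of the 5 gaps contributes resistance (2/ε − 1) = 2/0.38 − 1 = 4.263; total = 21.32.
q = σ(T₁⁴ − T₂⁴) / 21.32 = 5.67×10⁻⁸ × 3.53×10^12 / 21.32 = 9380 W/m².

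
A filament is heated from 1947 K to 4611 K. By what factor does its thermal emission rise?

ratio ≈ 31.5

P ∝ T⁴, so the ratio is (4611/1947)⁴ = (2.368)⁴ = 31.5.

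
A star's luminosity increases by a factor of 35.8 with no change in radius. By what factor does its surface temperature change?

P ∝ T⁴ ⇒ T ∝ P^(1/4), so T scales by (35.8)^(1/4) = 2.45.

factor ≈ 2.45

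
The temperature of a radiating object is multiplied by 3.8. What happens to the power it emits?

P ∝ T⁴, so the power scales as (3.8)⁴ = 209.

factor ≈ 209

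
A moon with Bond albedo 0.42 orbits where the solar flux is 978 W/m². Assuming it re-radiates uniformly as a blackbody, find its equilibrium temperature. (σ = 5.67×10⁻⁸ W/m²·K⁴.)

T ≈ 224 K

Power absorbed = (1−a)S·πR²; power emitted = 4πR²σT⁴. Equating and cancelling πR²:
T = ((1−a)S / 4σ)^(1/4) = (567 / (4 × 5.67×10⁻⁸))^(1/4) = (2.50×10^9)^(1/4).
T = 224 K.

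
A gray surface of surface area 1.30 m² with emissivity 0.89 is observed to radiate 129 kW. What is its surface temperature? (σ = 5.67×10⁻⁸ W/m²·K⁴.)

T ≈ 1180 K

From P = εσAT⁴, T = (P / εσA)^(1/4) = (1.29×10^5 / (0.89 × 5.67×10⁻⁸ × 1.30))^(1/4).
T = (1.97×10^12)^(1/4) = 1180 K.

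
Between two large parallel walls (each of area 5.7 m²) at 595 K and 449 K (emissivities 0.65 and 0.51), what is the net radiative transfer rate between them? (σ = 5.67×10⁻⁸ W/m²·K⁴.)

Q ≈ 11000 W

For two large parallel gray plates, q = σ(T₁⁴ − T₂⁴) / (1/ε₁ + 1/ε₂ − 1).
1/ε₁ + 1/ε₂ − 1 = 1/0.65 + 1/0.51 − 1 = 2.499.
T₁⁴ − T₂⁴ = 1.25×10^11 − 4.06×10^10 = 8.47×10^10 K⁴.
q = 5.67×10⁻⁸ × 8.47×10^10 / 2.499 = 1920 W/m².
Q = q·A = 1920 × 5.7 = 11000 W.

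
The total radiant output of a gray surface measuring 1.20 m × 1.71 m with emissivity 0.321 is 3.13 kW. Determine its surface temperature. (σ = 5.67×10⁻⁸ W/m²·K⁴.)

A = 1.20 × 1.71 = 2.05 m².
From P = εσAT⁴, T = (P / εσA)^(1/4) = (3130 / (0.321 × 5.67×10⁻⁸ × 2.05))^(1/4).
T = (8.38×10^10)^(1/4) = 538 K.

T ≈ 538 K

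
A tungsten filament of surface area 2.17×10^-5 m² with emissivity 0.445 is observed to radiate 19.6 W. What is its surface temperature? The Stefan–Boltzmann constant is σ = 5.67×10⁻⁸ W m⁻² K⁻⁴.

From P = εσAT⁴, T = (P / εσA)^(1/4) = (19.6 / (0.445 × 5.67×10⁻⁸ × 2.17×10^-5))^(1/4).
T = (3.58×10^13)^(1/4) = 2450 K.

T ≈ 2450 K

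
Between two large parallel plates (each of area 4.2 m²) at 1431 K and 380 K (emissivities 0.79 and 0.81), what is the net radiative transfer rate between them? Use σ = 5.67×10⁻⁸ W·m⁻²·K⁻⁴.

For two large parallel gray plates, q = σ(T₁⁴ − T₂⁴) / (1/ε₁ + 1/ε₂ − 1).
1/ε₁ + 1/ε₂ − 1 = 1/0.79 + 1/0.81 − 1 = 1.500.
T₁⁴ − T₂⁴ = 4.19×10^12 − 2.09×10^10 = 4.17×10^12 K⁴.
q = 5.67×10⁻⁸ × 4.17×10^12 / 1.500 = 1.58×10^5 W/m².
Q = q·A = 1.58×10^5 × 4.2 = 6.62×10^5 W.

Q ≈ 6.62×10^5 W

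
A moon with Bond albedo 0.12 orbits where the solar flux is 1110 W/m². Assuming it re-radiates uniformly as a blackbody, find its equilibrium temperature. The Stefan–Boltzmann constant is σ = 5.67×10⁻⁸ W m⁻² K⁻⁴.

T ≈ 256 K

Power absorbed = (1−a)S·πR²; power emitted = 4πR²σT⁴. Equating and cancelling πR²:
T = ((1−a)S / 4σ)^(1/4) = (977 / (4 × 5.67×10⁻⁸))^(1/4) = (4.31×10^9)^(1/4).
T = 256 K.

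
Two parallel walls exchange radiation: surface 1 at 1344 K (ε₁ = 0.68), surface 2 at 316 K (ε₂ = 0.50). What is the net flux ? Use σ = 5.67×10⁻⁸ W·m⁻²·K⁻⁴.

For two large parallel gray plates, q = σ(T₁⁴ − T₂⁴) / (1/ε₁ + 1/ε₂ − 1).
1/ε₁ + 1/ε₂ − 1 = 1/0.68 + 1/0.50 − 1 = 2.471.
T₁⁴ − T₂⁴ = 3.26×10^12 − 9.97×10^9 = 3.25×10^12 K⁴.
q = 5.67×10⁻⁸ × 3.25×10^12 / 2.471 = 74700 W/m².

q ≈ 74700 W/m²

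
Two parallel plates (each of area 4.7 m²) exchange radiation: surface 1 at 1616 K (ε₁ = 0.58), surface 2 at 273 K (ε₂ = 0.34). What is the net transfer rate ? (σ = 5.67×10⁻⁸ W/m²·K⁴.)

For two large parallel gray plates, q = σ(T₁⁴ − T₂⁴) / (1/ε₁ + 1/ε₂ − 1).
1/ε₁ + 1/ε₂ − 1 = 1/0.58 + 1/0.34 − 1 = 3.665.
T₁⁴ − T₂⁴ = 6.82×10^12 − 5.55×10^9 = 6.81×10^12 K⁴.
q = 5.67×10⁻⁸ × 6.81×10^12 / 3.665 = 1.05×10^5 W/m².
Q = q·A = 1.05×10^5 × 4.7 = 4.95×10^5 W.

Q ≈ 4.95×10^5 W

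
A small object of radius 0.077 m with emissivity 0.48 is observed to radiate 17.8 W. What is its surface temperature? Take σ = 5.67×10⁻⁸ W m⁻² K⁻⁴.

T ≈ 306 K

A = 4πr² = 4π × (0.077)² = 0.0745 m².
From P = εσAT⁴, T = (P / εσA)^(1/4) = (17.8 / (0.48 × 5.67×10⁻⁸ × 0.0745))^(1/4).
T = (8.78×10^9)^(1/4) = 306 K.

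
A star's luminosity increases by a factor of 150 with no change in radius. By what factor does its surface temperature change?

P ∝ T⁴ ⇒ T ∝ P^(1/4), so T scales by (150)^(1/4) = 3.50.

factor ≈ 3.50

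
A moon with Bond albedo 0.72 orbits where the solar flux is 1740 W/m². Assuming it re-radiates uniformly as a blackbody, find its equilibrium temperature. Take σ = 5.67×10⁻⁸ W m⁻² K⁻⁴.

T ≈ 215 K

Power absorbed = (1−a)S·πR²; power emitted = 4πR²σT⁴. Equating and cancelling πR²:
T = ((1−a)S / 4σ)^(1/4) = (487 / (4 × 5.67×10⁻⁸))^(1/4) = (2.15×10^9)^(1/4).
T = 215 K.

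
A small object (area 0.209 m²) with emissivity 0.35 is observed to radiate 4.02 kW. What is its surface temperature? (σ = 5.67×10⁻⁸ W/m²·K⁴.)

From P = εσAT⁴, T = (P / εσA)^(1/4) = (4020 / (0.35 × 5.67×10⁻⁸ × 0.209))^(1/4).
T = (9.69×10^11)^(1/4) = 992 K.

T ≈ 992 K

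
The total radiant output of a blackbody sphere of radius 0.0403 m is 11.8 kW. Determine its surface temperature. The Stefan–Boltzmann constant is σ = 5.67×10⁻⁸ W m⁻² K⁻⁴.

T ≈ 1790 K

A = 4πr² = 4π × (0.0403)² = 0.0204 m².
From P = σAT⁴, T = (P / σA)^(1/4) = (11800 / (5.67×10⁻⁸ × 0.0204))^(1/4).
T = (1.02×10^13)^(1/4) = 1790 K.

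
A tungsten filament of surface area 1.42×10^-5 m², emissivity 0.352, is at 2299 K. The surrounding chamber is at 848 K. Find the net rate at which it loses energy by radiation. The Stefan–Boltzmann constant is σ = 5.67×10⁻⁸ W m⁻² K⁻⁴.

Q ≈ 7.77 W

Q = εσA(T⁴ − T_s⁴). T⁴ − T_s⁴ = (2299)⁴ − (848)⁴ = 2.79×10^13 − 5.17×10^11 = 2.74×10^13 K⁴.
Q = 0.352 × 5.67×10⁻⁸ × 1.42×10^-5 × 2.74×10^13 = 7.77 W.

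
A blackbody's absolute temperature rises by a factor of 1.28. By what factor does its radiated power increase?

factor ≈ 2.68

P ∝ T⁴, so the power scales as (1.28)⁴ = 2.68.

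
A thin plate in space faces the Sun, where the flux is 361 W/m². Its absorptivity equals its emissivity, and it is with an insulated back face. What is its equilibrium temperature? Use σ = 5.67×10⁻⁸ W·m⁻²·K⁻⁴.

Absorbed flux αS = emitted flux εσT⁴ (one radiating face); with α = ε, T = (S/σ)^(1/4).
T = (361 / 5.67×10⁻⁸)^(1/4) = (6.37×10^9)^(1/4).
T = 282 K.

T ≈ 282 K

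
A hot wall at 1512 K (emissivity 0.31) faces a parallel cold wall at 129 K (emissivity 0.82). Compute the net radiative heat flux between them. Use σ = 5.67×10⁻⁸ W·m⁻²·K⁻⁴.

For two large parallel gray plates, q = σ(T₁⁴ − T₂⁴) / (1/ε₁ + 1/ε₂ − 1).
1/ε₁ + 1/ε₂ − 1 = 1/0.31 + 1/0.82 − 1 = 3.445.
T₁⁴ − T₂⁴ = 5.23×10^12 − 2.77×10^8 = 5.23×10^12 K⁴.
q = 5.67×10⁻⁸ × 5.23×10^12 / 3.445 = 86000 W/m².

q ≈ 86000 W/m²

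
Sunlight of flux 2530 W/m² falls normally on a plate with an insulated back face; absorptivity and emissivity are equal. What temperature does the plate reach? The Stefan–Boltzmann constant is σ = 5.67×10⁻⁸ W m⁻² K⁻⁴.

T ≈ 460 K

Absorbed flux αS = emitted flux εσT⁴ (one radiating face); with α = ε, T = (S/σ)^(1/4).
T = (2530 / 5.67×10⁻⁸)^(1/4) = (4.46×10^10)^(1/4).
T = 460 K.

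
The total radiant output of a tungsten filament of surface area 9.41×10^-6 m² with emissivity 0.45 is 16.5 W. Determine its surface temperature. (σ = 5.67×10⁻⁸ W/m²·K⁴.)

From P = εσAT⁴, T = (P / εσA)^(1/4) = (16.5 / (0.45 × 5.67×10⁻⁸ × 9.41×10^-6))^(1/4).
T = (6.87×10^13)^(1/4) = 2880 K.

T ≈ 2880 K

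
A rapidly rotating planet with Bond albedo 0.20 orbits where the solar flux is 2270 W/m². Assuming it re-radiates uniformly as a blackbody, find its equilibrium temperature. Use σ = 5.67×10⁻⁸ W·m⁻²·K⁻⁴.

T ≈ 299 K

Power absorbed = (1−a)S·πR²; power emitted = 4πR²σT⁴. Equating and cancelling πR²:
T = ((1−a)S / 4σ)^(1/4) = (1820 / (4 × 5.67×10⁻⁸))^(1/4) = (8.01×10^9)^(1/4).
T = 299 K.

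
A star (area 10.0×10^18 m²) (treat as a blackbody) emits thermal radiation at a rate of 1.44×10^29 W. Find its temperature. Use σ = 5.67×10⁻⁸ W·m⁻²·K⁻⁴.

From P = σAT⁴, T = (P / σA)^(1/4) = (1.44×10^29 / (5.67×10⁻⁸ × 1.00×10^19))^(1/4).
T = (2.54×10^17)^(1/4) = 22400 K.

T ≈ 22400 K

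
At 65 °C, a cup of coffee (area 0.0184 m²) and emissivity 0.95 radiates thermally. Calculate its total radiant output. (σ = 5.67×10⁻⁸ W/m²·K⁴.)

P ≈ 12.9 W

65 °C = 338 K.
Stefan–Boltzmann: P = εσAT⁴ = 0.95 × 5.67×10⁻⁸ × 0.0184 × (338)⁴ = 0.95 × 5.67×10⁻⁸ × 0.0184 × 1.31×10^10.
P = 12.9 W.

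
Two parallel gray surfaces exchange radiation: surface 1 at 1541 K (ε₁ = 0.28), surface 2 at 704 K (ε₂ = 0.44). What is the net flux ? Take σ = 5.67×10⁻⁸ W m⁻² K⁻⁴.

q ≈ 63100 W/m²

For two large parallel gray plates, q = σ(T₁⁴ − T₂⁴) / (1/ε₁ + 1/ε₂ − 1).
1/ε₁ + 1/ε₂ − 1 = 1/0.28 + 1/0.44 − 1 = 4.844.
T₁⁴ − T₂⁴ = 5.64×10^12 − 2.46×10^11 = 5.39×10^12 K⁴.
q = 5.67×10⁻⁸ × 5.39×10^12 / 4.844 = 63100 W/m².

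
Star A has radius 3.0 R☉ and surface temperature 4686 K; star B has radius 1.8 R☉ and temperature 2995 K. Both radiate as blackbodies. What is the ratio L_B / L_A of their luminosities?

L_B/L_A ≈ 0.0601

L = 4πR²σT⁴ ∝ R²T⁴, so L_B/L_A = (1.8/3.0)² × (2995/4686)⁴ = 0.360 × 0.167 = 0.0601.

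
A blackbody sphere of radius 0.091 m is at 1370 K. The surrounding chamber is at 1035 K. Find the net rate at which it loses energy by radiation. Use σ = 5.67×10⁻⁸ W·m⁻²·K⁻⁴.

A = 4πr² = 4π × (0.091)² = 0.104 m².
Q = σA(T⁴ − T_s⁴). T⁴ − T_s⁴ = (1370)⁴ − (1035)⁴ = 3.52×10^12 − 1.15×10^12 = 2.38×10^12 K⁴.
Q = 5.67×10⁻⁸ × 0.104 × 2.38×10^12 = 14000 W.

Q ≈ 14000 W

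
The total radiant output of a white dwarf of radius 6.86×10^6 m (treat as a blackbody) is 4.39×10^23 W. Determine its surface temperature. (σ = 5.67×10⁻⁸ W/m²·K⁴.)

A = 4πr² = 4π × (6.86×10^6)² = 5.91×10^14 m².
From P = σAT⁴, T = (P / σA)^(1/4) = (4.39×10^23 / (5.67×10⁻⁸ × 5.91×10^14))^(1/4).
T = (1.31×10^16)^(1/4) = 10700 K.

T ≈ 10700 K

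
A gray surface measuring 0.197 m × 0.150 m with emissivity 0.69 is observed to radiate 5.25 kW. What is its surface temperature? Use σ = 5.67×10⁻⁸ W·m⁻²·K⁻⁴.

T ≈ 1460 K

A = 0.197 × 0.150 = 0.0295 m².
From P = εσAT⁴, T = (P / εσA)^(1/4) = (5250 / (0.69 × 5.67×10⁻⁸ × 0.0295))^(1/4).
T = (4.54×10^12)^(1/4) = 1460 K.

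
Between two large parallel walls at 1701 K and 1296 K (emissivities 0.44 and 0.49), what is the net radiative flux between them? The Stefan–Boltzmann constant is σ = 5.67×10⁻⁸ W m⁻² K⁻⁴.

q ≈ 95000 W/m²

For two large parallel gray plates, q = σ(T₁⁴ − T₂⁴) / (1/ε₁ + 1/ε₂ − 1).
1/ε₁ + 1/ε₂ − 1 = 1/0.44 + 1/0.49 − 1 = 3.314.
T₁⁴ − T₂⁴ = 8.37×10^12 − 2.82×10^12 = 5.55×10^12 K⁴.
q = 5.67×10⁻⁸ × 5.55×10^12 / 3.314 = 95000 W/m².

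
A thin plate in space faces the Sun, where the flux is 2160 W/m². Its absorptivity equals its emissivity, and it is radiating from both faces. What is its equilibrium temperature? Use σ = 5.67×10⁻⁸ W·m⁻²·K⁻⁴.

Absorbed flux αS = emitted flux 2εσT⁴ per unit area; with α = ε this gives T = (S/2σ)^(1/4).
T = (2160 / (2 × 5.67×10⁻⁸))^(1/4) = (1.90×10^10)^(1/4).
T = 372 K.

T ≈ 372 K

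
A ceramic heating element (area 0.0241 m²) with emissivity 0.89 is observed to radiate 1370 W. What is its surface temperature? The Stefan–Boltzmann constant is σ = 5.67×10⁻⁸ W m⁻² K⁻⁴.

T ≈ 1030 K

From P = εσAT⁴, T = (P / εσA)^(1/4) = (1370 / (0.89 × 5.67×10⁻⁸ × 0.0241))^(1/4).
T = (1.13×10^12)^(1/4) = 1030 K.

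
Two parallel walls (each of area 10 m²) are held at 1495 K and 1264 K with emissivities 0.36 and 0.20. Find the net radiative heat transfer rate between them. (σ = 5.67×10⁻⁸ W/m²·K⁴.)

For two large parallel gray plates, q = σ(T₁⁴ − T₂⁴) / (1/ε₁ + 1/ε₂ − 1).
1/ε₁ + 1/ε₂ − 1 = 1/0.36 + 1/0.20 − 1 = 6.778.
T₁⁴ − T₂⁴ = 5.00×10^12 − 2.55×10^12 = 2.44×10^12 K⁴.
q = 5.67×10⁻⁸ × 2.44×10^12 / 6.778 = 20400 W/m².
Q = q·A = 20400 × 10 = 2.04×10^5 W.

Q ≈ 2.04×10^5 W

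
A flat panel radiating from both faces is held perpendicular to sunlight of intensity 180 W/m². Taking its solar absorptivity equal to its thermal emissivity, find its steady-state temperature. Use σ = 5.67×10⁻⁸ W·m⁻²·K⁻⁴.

T ≈ 200 K

Absorbed flux αS = emitted flux 2εσT⁴ per unit area; with α = ε this gives T = (S/2σ)^(1/4).
T = (180 / (2 × 5.67×10⁻⁸))^(1/4) = (1.59×10^9)^(1/4).
T = 200 K.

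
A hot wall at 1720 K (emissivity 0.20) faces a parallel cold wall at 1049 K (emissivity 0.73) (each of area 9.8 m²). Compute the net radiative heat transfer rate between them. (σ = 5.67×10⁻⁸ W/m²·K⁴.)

Q ≈ 7.80×10^5 W

For two large parallel gray plates, q = σ(T₁⁴ − T₂⁴) / (1/ε₁ + 1/ε₂ − 1).
1/ε₁ + 1/ε₂ − 1 = 1/0.20 + 1/0.73 − 1 = 5.370.
T₁⁴ − T₂⁴ = 8.75×10^12 − 1.21×10^12 = 7.54×10^12 K⁴.
q = 5.67×10⁻⁸ × 7.54×10^12 / 5.370 = 79600 W/m².
Q = q·A = 79600 × 9.8 = 7.80×10^5 W.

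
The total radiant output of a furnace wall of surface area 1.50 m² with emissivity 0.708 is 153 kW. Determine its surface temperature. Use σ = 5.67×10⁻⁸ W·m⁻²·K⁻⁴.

T ≈ 1260 K

From P = εσAT⁴, T = (P / εσA)^(1/4) = (1.53×10^5 / (0.708 × 5.67×10⁻⁸ × 1.50))^(1/4).
T = (2.54×10^12)^(1/4) = 1260 K.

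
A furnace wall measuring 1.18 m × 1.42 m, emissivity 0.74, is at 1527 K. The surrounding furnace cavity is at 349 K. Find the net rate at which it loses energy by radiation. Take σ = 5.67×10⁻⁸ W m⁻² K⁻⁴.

Q ≈ 3.81×10^5 W

A = 1.18 × 1.42 = 1.68 m².
Q = εσA(T⁴ − T_s⁴). T⁴ − T_s⁴ = (1527)⁴ − (349)⁴ = 5.44×10^12 − 1.48×10^10 = 5.42×10^12 K⁴.
Q = 0.74 × 5.67×10⁻⁸ × 1.68 × 5.42×10^12 = 3.81×10^5 W.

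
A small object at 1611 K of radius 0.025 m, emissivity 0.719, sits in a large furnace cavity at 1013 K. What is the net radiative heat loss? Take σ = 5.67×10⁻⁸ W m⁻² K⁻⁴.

Q ≈ 1820 W

A = 4πr² = 4π × (0.025)² = 7.85×10^-3 m².
Q = εσA(T⁴ − T_s⁴). T⁴ − T_s⁴ = (1611)⁴ − (1013)⁴ = 6.74×10^12 − 1.05×10^12 = 5.68×10^12 K⁴.
Q = 0.719 × 5.67×10⁻⁸ × 7.85×10^-3 × 5.68×10^12 = 1820 W.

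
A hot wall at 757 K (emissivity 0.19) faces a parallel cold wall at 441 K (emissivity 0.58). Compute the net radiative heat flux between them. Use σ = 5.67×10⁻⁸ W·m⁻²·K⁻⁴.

q ≈ 2750 W/m²

For two large parallel gray plates, q = σ(T₁⁴ − T₂⁴) / (1/ε₁ + 1/ε₂ − 1).
1/ε₁ + 1/ε₂ − 1 = 1/0.19 + 1/0.58 − 1 = 5.987.
T₁⁴ − T₂⁴ = 3.28×10^11 − 3.78×10^10 = 2.91×10^11 K⁴.
q = 5.67×10⁻⁸ × 2.91×10^11 / 5.987 = 2750 W/m².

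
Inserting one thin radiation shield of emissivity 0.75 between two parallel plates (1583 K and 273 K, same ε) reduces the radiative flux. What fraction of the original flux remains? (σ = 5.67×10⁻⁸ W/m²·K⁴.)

ratio ≈ 0.500

With N identical shields there are N+1 = 2 gaps in series, each with the same radiative resistance, so the flux falls to 1/(N+1) of its unshielded value.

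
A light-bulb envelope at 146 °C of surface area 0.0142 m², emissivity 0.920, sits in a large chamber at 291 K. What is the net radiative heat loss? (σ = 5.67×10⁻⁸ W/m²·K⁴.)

Q ≈ 17.5 W

Convert: 146 °C = 419 K.
Q = εσA(T⁴ − T_s⁴). T⁴ − T_s⁴ = (419)⁴ − (291)⁴ = 3.08×10^10 − 7.17×10^9 = 2.37×10^10 K⁴.
Q = 0.920 × 5.67×10⁻⁸ × 0.0142 × 2.37×10^10 = 17.5 W.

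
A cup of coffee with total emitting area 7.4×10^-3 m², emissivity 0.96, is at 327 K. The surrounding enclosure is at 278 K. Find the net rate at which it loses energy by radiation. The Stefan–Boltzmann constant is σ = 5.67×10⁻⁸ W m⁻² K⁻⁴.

Q ≈ 2.20 W

Q = εσA(T⁴ − T_s⁴). T⁴ − T_s⁴ = (327)⁴ − (278)⁴ = 1.14×10^10 − 5.97×10^9 = 5.46×10^9 K⁴.
Q = 0.96 × 5.67×10⁻⁸ × 7.40×10^-3 × 5.46×10^9 = 2.20 W.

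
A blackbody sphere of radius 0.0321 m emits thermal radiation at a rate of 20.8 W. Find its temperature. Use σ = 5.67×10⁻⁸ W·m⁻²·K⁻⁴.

T ≈ 410 K

A = 4πr² = 4π × (0.0321)² = 0.0129 m².
From P = σAT⁴, T = (P / σA)^(1/4) = (20.8 / (5.67×10⁻⁸ × 0.0129))^(1/4).
T = (2.83×10^10)^(1/4) = 410 K.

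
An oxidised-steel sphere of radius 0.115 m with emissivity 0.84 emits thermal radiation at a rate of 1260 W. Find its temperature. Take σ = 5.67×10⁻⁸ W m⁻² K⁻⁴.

A = 4πr² = 4π × (0.115)² = 0.166 m².
From P = εσAT⁴, T = (P / εσA)^(1/4) = (1260 / (0.84 × 5.67×10⁻⁸ × 0.166))^(1/4).
T = (1.59×10^11)^(1/4) = 632 K.

T ≈ 632 K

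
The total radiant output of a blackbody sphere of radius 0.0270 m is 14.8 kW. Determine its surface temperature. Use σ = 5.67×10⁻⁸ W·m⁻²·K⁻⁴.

A = 4πr² = 4π × (0.0270)² = 9.16×10^-3 m².
From P = σAT⁴, T = (P / σA)^(1/4) = (14800 / (5.67×10⁻⁸ × 9.16×10^-3))^(1/4).
T = (2.85×10^13)^(1/4) = 2310 K.

T ≈ 2310 K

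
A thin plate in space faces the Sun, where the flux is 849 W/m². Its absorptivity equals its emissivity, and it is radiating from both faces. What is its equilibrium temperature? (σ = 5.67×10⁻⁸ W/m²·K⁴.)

Absorbed flux αS = emitted flux 2εσT⁴ per unit area; with α = ε this gives T = (S/2σ)^(1/4).
T = (849 / (2 × 5.67×10⁻⁸))^(1/4) = (7.49×10^9)^(1/4).
T = 294 K.

T ≈ 294 K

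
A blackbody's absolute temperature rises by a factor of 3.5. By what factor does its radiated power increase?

factor ≈ 150

P ∝ T⁴, so the power scales as (3.5)⁴ = 150.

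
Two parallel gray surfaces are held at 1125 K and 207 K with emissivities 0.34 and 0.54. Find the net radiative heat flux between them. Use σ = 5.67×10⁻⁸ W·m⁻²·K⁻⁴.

For two large parallel gray plates, q = σ(T₁⁴ − T₂⁴) / (1/ε₁ + 1/ε₂ − 1).
1/ε₁ + 1/ε₂ − 1 = 1/0.34 + 1/0.54 − 1 = 3.793.
T₁⁴ − T₂⁴ = 1.60×10^12 − 1.84×10^9 = 1.60×10^12 K⁴.
q = 5.67×10⁻⁸ × 1.60×10^12 / 3.793 = 23900 W/m².

q ≈ 23900 W/m²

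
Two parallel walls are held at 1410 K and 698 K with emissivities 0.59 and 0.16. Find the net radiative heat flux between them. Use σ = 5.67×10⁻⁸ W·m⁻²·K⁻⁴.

For two large parallel gray plates, q = σ(T₁⁴ − T₂⁴) / (1/ε₁ + 1/ε₂ − 1).
1/ε₁ + 1/ε₂ − 1 = 1/0.59 + 1/0.16 − 1 = 6.945.
T₁⁴ − T₂⁴ = 3.95×10^12 − 2.37×10^11 = 3.72×10^12 K⁴.
q = 5.67×10⁻⁸ × 3.72×10^12 / 6.945 = 30300 W/m².

q ≈ 30300 W/m²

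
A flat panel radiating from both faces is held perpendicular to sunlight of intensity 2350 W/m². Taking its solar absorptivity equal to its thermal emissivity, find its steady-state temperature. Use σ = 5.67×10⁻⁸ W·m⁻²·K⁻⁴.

T ≈ 379 K

Absorbed flux αS = emitted flux 2εσT⁴ per unit area; with α = ε this gives T = (S/2σ)^(1/4).
T = (2350 / (2 × 5.67×10⁻⁸))^(1/4) = (2.07×10^10)^(1/4).
T = 379 K.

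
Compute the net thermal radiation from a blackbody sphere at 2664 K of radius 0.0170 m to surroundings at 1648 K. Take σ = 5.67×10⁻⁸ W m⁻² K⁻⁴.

A = 4πr² = 4π × (0.0170)² = 3.63×10^-3 m².
Q = σA(T⁴ − T_s⁴). T⁴ − T_s⁴ = (2664)⁴ − (1648)⁴ = 5.04×10^13 − 7.38×10^12 = 4.30×10^13 K⁴.
Q = 5.67×10⁻⁸ × 3.63×10^-3 × 4.30×10^13 = 8850 W.

Q ≈ 8850 W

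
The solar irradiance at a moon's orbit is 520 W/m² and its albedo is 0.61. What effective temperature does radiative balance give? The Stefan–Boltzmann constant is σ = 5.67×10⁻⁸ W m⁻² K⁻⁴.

T ≈ 173 K

Power absorbed = (1−a)S·πR²; power emitted = 4πR²σT⁴. Equating and cancelling πR²:
T = ((1−a)S / 4σ)^(1/4) = (203 / (4 × 5.67×10⁻⁸))^(1/4) = (8.94×10^8)^(1/4).
T = 173 K.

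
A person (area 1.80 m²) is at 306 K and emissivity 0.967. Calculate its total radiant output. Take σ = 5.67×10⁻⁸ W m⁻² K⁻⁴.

Stefan–Boltzmann: P = εσAT⁴ = 0.967 × 5.67×10⁻⁸ × 1.80 × (306)⁴ = 0.967 × 5.67×10⁻⁸ × 1.80 × 8.77×10^9.
P = 865 W.

P ≈ 865 W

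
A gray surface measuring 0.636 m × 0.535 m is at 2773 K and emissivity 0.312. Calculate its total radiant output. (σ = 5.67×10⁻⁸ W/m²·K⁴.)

P ≈ 3.56×10^5 W

A = 0.636 × 0.535 = 0.340 m².
P = εσAT⁴ = 0.312 × 5.67×10⁻⁸ × 0.340 × (2773)⁴ = 0.312 × 5.67×10⁻⁸ × 0.340 × 5.91×10^13.
P = 3.56×10^5 W.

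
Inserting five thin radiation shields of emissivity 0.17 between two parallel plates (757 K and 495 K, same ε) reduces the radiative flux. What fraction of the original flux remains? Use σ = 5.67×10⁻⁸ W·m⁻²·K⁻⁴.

With N identical shields there are N+1 = 6 gaps in series, each with the same radiative resistance, so the flux falls to 1/(N+1) of its unshielded value.

ratio ≈ 0.167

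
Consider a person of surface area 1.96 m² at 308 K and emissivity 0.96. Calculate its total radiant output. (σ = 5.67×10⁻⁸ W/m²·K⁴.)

Stefan–Boltzmann: P = εσAT⁴ = 0.96 × 5.67×10⁻⁸ × 1.96 × (308)⁴ = 0.96 × 5.67×10⁻⁸ × 1.96 × 9.00×10^9.
P = 960 W.

P ≈ 960 W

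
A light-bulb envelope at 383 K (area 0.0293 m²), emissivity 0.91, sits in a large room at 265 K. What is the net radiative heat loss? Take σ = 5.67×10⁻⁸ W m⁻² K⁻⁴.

Q = εσA(T⁴ − T_s⁴). T⁴ − T_s⁴ = (383)⁴ − (265)⁴ = 2.15×10^10 − 4.93×10^9 = 1.66×10^10 K⁴.
Q = 0.91 × 5.67×10⁻⁸ × 0.0293 × 1.66×10^10 = 25.1 W.

Q ≈ 25.1 W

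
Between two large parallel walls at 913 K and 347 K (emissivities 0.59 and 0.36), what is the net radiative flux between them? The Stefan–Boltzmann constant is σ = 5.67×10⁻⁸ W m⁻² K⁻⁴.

q ≈ 11100 W/m²

For two large parallel gray plates, q = σ(T₁⁴ − T₂⁴) / (1/ε₁ + 1/ε₂ − 1).
1/ε₁ + 1/ε₂ − 1 = 1/0.59 + 1/0.36 − 1 = 3.473.
T₁⁴ − T₂⁴ = 6.95×10^11 − 1.45×10^10 = 6.80×10^11 K⁴.
q = 5.67×10⁻⁸ × 6.80×10^11 / 3.473 = 11100 W/m².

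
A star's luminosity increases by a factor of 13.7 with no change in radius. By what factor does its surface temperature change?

P ∝ T⁴ ⇒ T ∝ P^(1/4), so T scales by (13.7)^(1/4) = 1.92.

factor ≈ 1.92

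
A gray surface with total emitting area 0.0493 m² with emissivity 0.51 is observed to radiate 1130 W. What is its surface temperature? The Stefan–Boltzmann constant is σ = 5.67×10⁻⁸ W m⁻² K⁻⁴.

T ≈ 944 K

From P = εσAT⁴, T = (P / εσA)^(1/4) = (1130 / (0.51 × 5.67×10⁻⁸ × 0.0493))^(1/4).
T = (7.93×10^11)^(1/4) = 944 K.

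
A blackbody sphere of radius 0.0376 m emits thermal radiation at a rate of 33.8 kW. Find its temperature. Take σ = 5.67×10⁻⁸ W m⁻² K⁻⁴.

A = 4πr² = 4π × (0.0376)² = 0.0178 m².
From P = σAT⁴, T = (P / σA)^(1/4) = (33800 / (5.67×10⁻⁸ × 0.0178))^(1/4).
T = (3.36×10^13)^(1/4) = 2410 K.

T ≈ 2410 K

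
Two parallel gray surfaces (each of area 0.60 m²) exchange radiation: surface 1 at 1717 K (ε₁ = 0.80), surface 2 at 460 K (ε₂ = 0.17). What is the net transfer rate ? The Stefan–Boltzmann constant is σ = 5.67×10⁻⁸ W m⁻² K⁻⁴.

For two large parallel gray plates, q = σ(T₁⁴ − T₂⁴) / (1/ε₁ + 1/ε₂ − 1).
1/ε₁ + 1/ε₂ − 1 = 1/0.80 + 1/0.17 − 1 = 6.132.
T₁⁴ − T₂⁴ = 8.69×10^12 − 4.48×10^10 = 8.65×10^12 K⁴.
q = 5.67×10⁻⁸ × 8.65×10^12 / 6.132 = 79900 W/m².
Q = q·A = 79900 × 0.60 = 48000 W.

Q ≈ 48000 W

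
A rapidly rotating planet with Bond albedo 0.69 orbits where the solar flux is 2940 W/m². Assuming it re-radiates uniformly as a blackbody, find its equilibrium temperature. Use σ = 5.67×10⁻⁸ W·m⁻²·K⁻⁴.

Power absorbed = (1−a)S·πR²; power emitted = 4πR²σT⁴. Equating and cancelling πR²:
T = ((1−a)S / 4σ)^(1/4) = (911 / (4 × 5.67×10⁻⁸))^(1/4) = (4.02×10^9)^(1/4).
T = 252 K.

T ≈ 252 K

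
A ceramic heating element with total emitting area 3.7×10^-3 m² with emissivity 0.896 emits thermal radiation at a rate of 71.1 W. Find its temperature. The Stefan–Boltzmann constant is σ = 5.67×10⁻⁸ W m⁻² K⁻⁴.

T ≈ 784 K

From P = εσAT⁴, T = (P / εσA)^(1/4) = (71.1 / (0.896 × 5.67×10⁻⁸ × 3.70×10^-3))^(1/4).
T = (3.78×10^11)^(1/4) = 784 K.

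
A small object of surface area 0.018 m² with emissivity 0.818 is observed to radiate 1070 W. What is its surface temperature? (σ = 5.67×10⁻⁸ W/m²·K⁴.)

T ≈ 1060 K

From P = εσAT⁴, T = (P / εσA)^(1/4) = (1070 / (0.818 × 5.67×10⁻⁸ × 0.0180))^(1/4).
T = (1.28×10^12)^(1/4) = 1060 K.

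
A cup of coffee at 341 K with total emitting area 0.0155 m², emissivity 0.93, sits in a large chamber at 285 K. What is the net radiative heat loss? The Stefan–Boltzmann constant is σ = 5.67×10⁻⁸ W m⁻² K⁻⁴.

Q = εσA(T⁴ − T_s⁴). T⁴ − T_s⁴ = (341)⁴ − (285)⁴ = 1.35×10^10 − 6.60×10^9 = 6.92×10^9 K⁴.
Q = 0.93 × 5.67×10⁻⁸ × 0.0155 × 6.92×10^9 = 5.66 W.

Q ≈ 5.66 W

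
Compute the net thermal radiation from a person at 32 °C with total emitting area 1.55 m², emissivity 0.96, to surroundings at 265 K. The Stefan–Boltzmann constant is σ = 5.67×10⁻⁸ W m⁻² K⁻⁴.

Q ≈ 314 W

Convert: 32 °C = 305 K.
Q = εσA(T⁴ − T_s⁴). T⁴ − T_s⁴ = (305)⁴ − (265)⁴ = 8.65×10^9 − 4.93×10^9 = 3.72×10^9 K⁴.
Q = 0.96 × 5.67×10⁻⁸ × 1.55 × 3.72×10^9 = 314 W.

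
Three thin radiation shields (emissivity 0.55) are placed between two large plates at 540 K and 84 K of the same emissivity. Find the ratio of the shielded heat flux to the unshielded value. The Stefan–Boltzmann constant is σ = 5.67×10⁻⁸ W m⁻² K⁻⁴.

ratio ≈ 0.250

With N identical shields there are N+1 = 4 gaps in series, each with the same radiative resistance, so the flux falls to 1/(N+1) of its unshielded value.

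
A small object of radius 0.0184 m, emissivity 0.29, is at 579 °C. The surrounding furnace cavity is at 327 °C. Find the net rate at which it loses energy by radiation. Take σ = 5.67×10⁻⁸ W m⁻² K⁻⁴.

Q ≈ 27.8 W

A = 4πr² = 4π × (0.0184)² = 4.25×10^-3 m².
Convert: 579 °C = 852 K; 327 °C = 600 K.
Q = εσA(T⁴ − T_s⁴). T⁴ − T_s⁴ = (852)⁴ − (600)⁴ = 5.27×10^11 − 1.30×10^11 = 3.97×10^11 K⁴.
Q = 0.29 × 5.67×10⁻⁸ × 4.25×10^-3 × 3.97×10^11 = 27.8 W.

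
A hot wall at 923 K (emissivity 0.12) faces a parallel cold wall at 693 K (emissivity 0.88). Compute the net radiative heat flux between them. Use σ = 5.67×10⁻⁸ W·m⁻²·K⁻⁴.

q ≈ 3310 W/m²

For two large parallel gray plates, q = σ(T₁⁴ − T₂⁴) / (1/ε₁ + 1/ε₂ − 1).
1/ε₁ + 1/ε₂ − 1 = 1/0.12 + 1/0.88 − 1 = 8.470.
T₁⁴ − T₂⁴ = 7.26×10^11 − 2.31×10^11 = 4.95×10^11 K⁴.
q = 5.67×10⁻⁸ × 4.95×10^11 / 8.470 = 3310 W/m².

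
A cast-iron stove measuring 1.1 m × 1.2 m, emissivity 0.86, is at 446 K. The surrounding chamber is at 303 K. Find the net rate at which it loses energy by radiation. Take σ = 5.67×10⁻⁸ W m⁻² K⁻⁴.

A = 1.1 × 1.2 = 1.32 m².
Q = εσA(T⁴ − T_s⁴). T⁴ − T_s⁴ = (446)⁴ − (303)⁴ = 3.96×10^10 − 8.43×10^9 = 3.11×10^10 K⁴.
Q = 0.86 × 5.67×10⁻⁸ × 1.32 × 3.11×10^10 = 2000 W.

Q ≈ 2000 W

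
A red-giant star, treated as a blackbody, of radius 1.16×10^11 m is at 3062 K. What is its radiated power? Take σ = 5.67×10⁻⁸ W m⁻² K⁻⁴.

P ≈ 8.43×10^29 W

A = 4πr² = 4π × (1.16×10^11)² = 1.69×10^23 m².
P = σAT⁴ = 5.67×10⁻⁸ × 1.69×10^23 × (3062)⁴ = 5.67×10⁻⁸ × 1.69×10^23 × 8.79×10^13.
P = 8.43×10^29 W.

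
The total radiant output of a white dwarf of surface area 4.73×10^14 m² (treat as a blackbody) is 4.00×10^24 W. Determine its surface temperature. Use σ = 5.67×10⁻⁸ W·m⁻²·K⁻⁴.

From P = σAT⁴, T = (P / σA)^(1/4) = (4.00×10^24 / (5.67×10⁻⁸ × 4.73×10^14))^(1/4).
T = (1.49×10^17)^(1/4) = 19700 K.

T ≈ 19700 K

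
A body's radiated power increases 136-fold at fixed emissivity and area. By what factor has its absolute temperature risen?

P ∝ T⁴ ⇒ T ∝ P^(1/4), so T scales by (136)^(1/4) = 3.41.

factor ≈ 3.41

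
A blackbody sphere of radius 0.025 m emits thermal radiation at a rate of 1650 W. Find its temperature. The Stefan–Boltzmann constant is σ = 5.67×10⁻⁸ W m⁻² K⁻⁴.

A = 4πr² = 4π × (0.025)² = 7.85×10^-3 m².
From P = σAT⁴, T = (P / σA)^(1/4) = (1650 / (5.67×10⁻⁸ × 7.85×10^-3))^(1/4).
T = (3.71×10^12)^(1/4) = 1390 K.

T ≈ 1390 K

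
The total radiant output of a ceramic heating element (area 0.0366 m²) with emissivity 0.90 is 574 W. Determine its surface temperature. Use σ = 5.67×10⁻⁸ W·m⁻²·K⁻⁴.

From P = εσAT⁴, T = (P / εσA)^(1/4) = (574 / (0.90 × 5.67×10⁻⁸ × 0.0366))^(1/4).
T = (3.07×10^11)^(1/4) = 745 K.

T ≈ 745 K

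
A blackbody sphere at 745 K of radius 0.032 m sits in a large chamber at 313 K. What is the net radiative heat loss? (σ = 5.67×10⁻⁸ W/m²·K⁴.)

A = 4πr² = 4π × (0.032)² = 0.0129 m².
Q = σA(T⁴ − T_s⁴). T⁴ − T_s⁴ = (745)⁴ − (313)⁴ = 3.08×10^11 − 9.60×10^9 = 2.98×10^11 K⁴.
Q = 5.67×10⁻⁸ × 0.0129 × 2.98×10^11 = 218 W.

Q ≈ 218 W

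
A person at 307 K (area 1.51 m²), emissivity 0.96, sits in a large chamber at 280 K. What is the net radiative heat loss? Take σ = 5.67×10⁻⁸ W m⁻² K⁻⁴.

Q = εσA(T⁴ − T_s⁴). T⁴ − T_s⁴ = (307)⁴ − (280)⁴ = 8.88×10^9 − 6.15×10^9 = 2.74×10^9 K⁴.
Q = 0.96 × 5.67×10⁻⁸ × 1.51 × 2.74×10^9 = 225 W.

Q ≈ 225 W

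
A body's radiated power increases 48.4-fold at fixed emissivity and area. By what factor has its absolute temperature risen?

P ∝ T⁴ ⇒ T ∝ P^(1/4), so T scales by (48.4)^(1/4) = 2.64.

factor ≈ 2.64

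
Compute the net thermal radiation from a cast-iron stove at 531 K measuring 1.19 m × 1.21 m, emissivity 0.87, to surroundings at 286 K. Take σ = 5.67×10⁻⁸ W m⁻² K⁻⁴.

Q ≈ 5170 W

A = 1.19 × 1.21 = 1.44 m².
Q = εσA(T⁴ − T_s⁴). T⁴ − T_s⁴ = (531)⁴ − (286)⁴ = 7.95×10^10 − 6.69×10^9 = 7.28×10^10 K⁴.
Q = 0.87 × 5.67×10⁻⁸ × 1.44 × 7.28×10^10 = 5170 W.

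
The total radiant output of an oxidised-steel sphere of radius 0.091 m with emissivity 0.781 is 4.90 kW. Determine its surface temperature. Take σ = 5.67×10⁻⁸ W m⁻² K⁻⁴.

T ≈ 1020 K

A = 4πr² = 4π × (0.091)² = 0.104 m².
From P = εσAT⁴, T = (P / εσA)^(1/4) = (4900 / (0.781 × 5.67×10⁻⁸ × 0.104))^(1/4).
T = (1.06×10^12)^(1/4) = 1020 K.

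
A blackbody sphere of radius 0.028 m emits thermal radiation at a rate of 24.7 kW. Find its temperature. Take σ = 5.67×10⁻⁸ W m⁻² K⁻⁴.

T ≈ 2580 K

A = 4πr² = 4π × (0.028)² = 9.85×10^-3 m².
From P = σAT⁴, T = (P / σA)^(1/4) = (24700 / (5.67×10⁻⁸ × 9.85×10^-3))^(1/4).
T = (4.42×10^13)^(1/4) = 2580 K.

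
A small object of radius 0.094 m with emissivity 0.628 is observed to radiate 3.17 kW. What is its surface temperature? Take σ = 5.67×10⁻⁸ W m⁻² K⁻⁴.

A = 4πr² = 4π × (0.094)² = 0.111 m².
From P = εσAT⁴, T = (P / εσA)^(1/4) = (3170 / (0.628 × 5.67×10⁻⁸ × 0.111))^(1/4).
T = (8.02×10^11)^(1/4) = 946 K.

T ≈ 946 K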